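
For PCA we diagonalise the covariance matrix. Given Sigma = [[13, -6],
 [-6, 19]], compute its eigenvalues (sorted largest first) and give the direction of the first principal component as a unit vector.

Step 1 — characteristic polynomial of 2×2 Sigma:
  det(Sigma - λI) = λ² - trace · λ + det = 0.
  trace = 13 + 19 = 32, det = 13·19 - (-6)² = 211.
Step 2 — discriminant:
  Δ = trace² - 4·det = 1024 - 844 = 180.
Step 3 — eigenvalues:
  λ = (trace ± √Δ)/2 = (32 ± 13.4164)/2,
  λ_1 = 22.7082,  λ_2 = 9.2918.

Step 4 — unit eigenvector for λ_1: solve (Sigma - λ_1 I)v = 0. First row:
  (13 - 22.7082)·v_x + (-6)·v_y = 0, i.e. (-9.7082)·v_x + (-6)·v_y = 0,
  so v ∝ (b, λ_1 - a) = (-6, 9.7082); multiply by -1 so the first entry is positive: u = (6, -9.7082).
  ||u|| = √((6)² + (-9.7082)²) = √(130.2492) ≈ 11.4127,
  v_1 = u/||u|| ≈ (0.5257, -0.8507) (||v_1|| = 1).

λ_1 = 22.7082,  λ_2 = 9.2918;  v_1 ≈ (0.5257, -0.8507)


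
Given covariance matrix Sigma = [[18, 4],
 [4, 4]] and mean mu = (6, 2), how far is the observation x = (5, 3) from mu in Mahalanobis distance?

Step 1 — centre the observation: (x - mu) = (-1, 1).

Step 2 — invert Sigma. det(Sigma) = 18·4 - (4)² = 56.
  Sigma^{-1} = (1/det) · [[d, -b], [-b, a]] = [[0.0714, -0.0714],
 [-0.0714, 0.3214]].

Step 3 — form the quadratic (x - mu)^T · Sigma^{-1} · (x - mu):
  Sigma^{-1} · (x - mu) = (-0.1429, 0.3929).
  (x - mu)^T · [Sigma^{-1} · (x - mu)] = (-1)·(-0.1429) + (1)·(0.3929) = 0.5357.

Step 4 — take square root: d = √(0.5357) ≈ 0.7319.

d(x, mu) = √(0.5357) ≈ 0.7319


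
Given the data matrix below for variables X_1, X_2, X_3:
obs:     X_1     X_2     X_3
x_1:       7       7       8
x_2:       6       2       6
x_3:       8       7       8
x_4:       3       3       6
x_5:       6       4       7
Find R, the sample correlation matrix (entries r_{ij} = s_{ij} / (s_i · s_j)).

Step 1 — column means:
  mean(X_1) = (7 + 6 + 8 + 3 + 6) / 5 = 30/5 = 6
  mean(X_2) = (7 + 2 + 7 + 3 + 4) / 5 = 23/5 = 4.6
  mean(X_3) = (8 + 6 + 8 + 6 + 7) / 5 = 35/5 = 7

Step 2 — sample variances and covariances s[i,j] = (1/(n-1)) · Σ_k (x_{k,i} - mean_i) · (x_{k,j} - mean_j), with n-1 = 4:
  s[X_1,X_1] = ((1)·(1) + (0)·(0) + (2)·(2) + (-3)·(-3) + (0)·(0)) / 4 = 14/4 = 3.5
  s[X_1,X_2] = ((1)·(2.4) + (0)·(-2.6) + (2)·(2.4) + (-3)·(-1.6) + (0)·(-0.6)) / 4 = 12/4 = 3
  s[X_1,X_3] = ((1)·(1) + (0)·(-1) + (2)·(1) + (-3)·(-1) + (0)·(0)) / 4 = 6/4 = 1.5
  s[X_2,X_2] = ((2.4)·(2.4) + (-2.6)·(-2.6) + (2.4)·(2.4) + (-1.6)·(-1.6) + (-0.6)·(-0.6)) / 4 = 21.2/4 = 5.3
  s[X_2,X_3] = ((2.4)·(1) + (-2.6)·(-1) + (2.4)·(1) + (-1.6)·(-1) + (-0.6)·(0)) / 4 = 9/4 = 2.25
  s[X_3,X_3] = ((1)·(1) + (-1)·(-1) + (1)·(1) + (-1)·(-1) + (0)·(0)) / 4 = 4/4 = 1
  Sample standard deviations s_i = √(s[i,i]):
  s(X_1) = √(3.5) = 1.8708
  s(X_2) = √(5.3) = 2.3022
  s(X_3) = √(1) = 1

Step 3 — r_{ij} = s_{ij} / (s_i · s_j):
  r[X_1,X_1] = 1 (diagonal).
  r[X_1,X_2] = 3 / (1.8708 · 2.3022) = 3 / 4.307 = 0.6965
  r[X_1,X_3] = 1.5 / (1.8708 · 1) = 1.5 / 1.8708 = 0.8018
  r[X_2,X_2] = 1 (diagonal).
  r[X_2,X_3] = 2.25 / (2.3022 · 1) = 2.25 / 2.3022 = 0.9773
  r[X_3,X_3] = 1 (diagonal).

R is symmetric with unit diagonal. Assembling:

R = [[1, 0.6965, 0.8018],
 [0.6965, 1, 0.9773],
 [0.8018, 0.9773, 1]]


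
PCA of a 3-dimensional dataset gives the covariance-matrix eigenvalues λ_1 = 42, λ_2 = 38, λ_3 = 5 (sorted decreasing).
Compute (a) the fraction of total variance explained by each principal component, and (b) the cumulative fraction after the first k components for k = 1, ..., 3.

Step 1 — total variance = trace(Sigma) = Σ λ_i = 42 + 38 + 5 = 85.

Step 2 — fraction explained by component i = λ_i / Σ λ:
  PC1: 42/85 = 0.4941
  PC2: 38/85 = 0.4471
  PC3: 5/85 = 0.0588

Step 3 — cumulative fraction after k components = (λ_1 + ... + λ_k) / Σ λ:
  k = 1: 42/85 = 0.4941
  k = 2: (42 + 38)/85 = 80/85 = 0.9412
  k = 3: (42 + 38 + 5)/85 = 85/85 = 1

Summary (fraction, with percent):

explained: PC1 0.4941 (49.41%), PC2 0.4471 (44.71%), PC3 0.0588 (5.88%);  cumulative: 0.4941, 0.9412, 1


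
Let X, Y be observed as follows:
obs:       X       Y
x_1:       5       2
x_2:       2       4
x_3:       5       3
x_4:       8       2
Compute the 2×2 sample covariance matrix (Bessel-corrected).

Step 1 — column means:
  mean(X) = (5 + 2 + 5 + 8) / 4 = 20/4 = 5
  mean(Y) = (2 + 4 + 3 + 2) / 4 = 11/4 = 2.75

Step 2 — sample covariance S[i,j] = (1/(n-1)) · Σ_k (x_{k,i} - mean_i) · (x_{k,j} - mean_j), with n-1 = 3.
  S[X,X] = ((0)·(0) + (-3)·(-3) + (0)·(0) + (3)·(3)) / 3 = 18/3 = 6
  S[X,Y] = ((0)·(-0.75) + (-3)·(1.25) + (0)·(0.25) + (3)·(-0.75)) / 3 = -6/3 = -2
  S[Y,Y] = ((-0.75)·(-0.75) + (1.25)·(1.25) + (0.25)·(0.25) + (-0.75)·(-0.75)) / 3 = 2.75/3 = 0.9167

S is symmetric (S[j,i] = S[i,j]). Assembling:

S = [[6, -2],
 [-2, 0.9167]]


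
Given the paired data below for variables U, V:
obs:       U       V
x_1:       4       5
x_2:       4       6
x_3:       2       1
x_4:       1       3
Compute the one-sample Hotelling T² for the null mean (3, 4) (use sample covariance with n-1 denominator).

Step 1 — sample mean vector:
  mean(U) = (4 + 4 + 2 + 1) / 4 = 11/4 = 2.75
  mean(V) = (5 + 6 + 1 + 3) / 4 = 15/4 = 3.75
  x̄ = (2.75, 3.75),  deviation x̄ - mu_0 = (2.75, 3.75) - (3, 4) = (-0.25, -0.25).

Step 2 — sample covariance matrix, S[i,j] = (1/(n-1)) · Σ_k (x_{k,i} - mean_i) · (x_{k,j} - mean_j), divisor n-1 = 3:
  S[U,U] = ((1.25)·(1.25) + (1.25)·(1.25) + (-0.75)·(-0.75) + (-1.75)·(-1.75)) / 3 = 6.75/3 = 2.25
  S[U,V] = ((1.25)·(1.25) + (1.25)·(2.25) + (-0.75)·(-2.75) + (-1.75)·(-0.75)) / 3 = 7.75/3 = 2.5833
  S[V,V] = ((1.25)·(1.25) + (2.25)·(2.25) + (-2.75)·(-2.75) + (-0.75)·(-0.75)) / 3 = 14.75/3 = 4.9167
  S = [[2.25, 2.5833],
 [2.5833, 4.9167]].

Step 3 — invert S. det(S) = 2.25·4.9167 - (2.5833)² = 4.3889.
  S^{-1} = (1/det) · [[d, -b], [-b, a]] = [[1.1203, -0.5886],
 [-0.5886, 0.5127]].

Step 4 — quadratic form (x̄ - mu_0)^T · S^{-1} · (x̄ - mu_0):
  S^{-1} · (x̄ - mu_0) = (-0.1329, 0.019),
  (x̄ - mu_0)^T · [...] = (-0.25)·(-0.1329) + (-0.25)·(0.019) = 0.0285.

Step 5 — scale by n: T² = 4 · 0.0285 = 0.1139.

T² ≈ 0.1139


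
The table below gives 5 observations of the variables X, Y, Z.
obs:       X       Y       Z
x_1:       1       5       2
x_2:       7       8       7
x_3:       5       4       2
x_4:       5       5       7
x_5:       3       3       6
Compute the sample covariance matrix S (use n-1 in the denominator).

Step 1 — column means:
  mean(X) = (1 + 7 + 5 + 5 + 3) / 5 = 21/5 = 4.2
  mean(Y) = (5 + 8 + 4 + 5 + 3) / 5 = 25/5 = 5
  mean(Z) = (2 + 7 + 2 + 7 + 6) / 5 = 24/5 = 4.8

Step 2 — sample covariance S[i,j] = (1/(n-1)) · Σ_k (x_{k,i} - mean_i) · (x_{k,j} - mean_j), with n-1 = 4.
  S[X,X] = ((-3.2)·(-3.2) + (2.8)·(2.8) + (0.8)·(0.8) + (0.8)·(0.8) + (-1.2)·(-1.2)) / 4 = 20.8/4 = 5.2
  S[X,Y] = ((-3.2)·(0) + (2.8)·(3) + (0.8)·(-1) + (0.8)·(0) + (-1.2)·(-2)) / 4 = 10/4 = 2.5
  S[X,Z] = ((-3.2)·(-2.8) + (2.8)·(2.2) + (0.8)·(-2.8) + (0.8)·(2.2) + (-1.2)·(1.2)) / 4 = 13.2/4 = 3.3
  S[Y,Y] = ((0)·(0) + (3)·(3) + (-1)·(-1) + (0)·(0) + (-2)·(-2)) / 4 = 14/4 = 3.5
  S[Y,Z] = ((0)·(-2.8) + (3)·(2.2) + (-1)·(-2.8) + (0)·(2.2) + (-2)·(1.2)) / 4 = 7/4 = 1.75
  S[Z,Z] = ((-2.8)·(-2.8) + (2.2)·(2.2) + (-2.8)·(-2.8) + (2.2)·(2.2) + (1.2)·(1.2)) / 4 = 26.8/4 = 6.7

S is symmetric (S[j,i] = S[i,j]). Assembling:

S = [[5.2, 2.5, 3.3],
 [2.5, 3.5, 1.75],
 [3.3, 1.75, 6.7]]


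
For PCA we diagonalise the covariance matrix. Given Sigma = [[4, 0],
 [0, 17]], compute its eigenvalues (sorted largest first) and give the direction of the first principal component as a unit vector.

Step 1 — characteristic polynomial of 2×2 Sigma:
  det(Sigma - λI) = λ² - trace · λ + det = 0.
  trace = 4 + 17 = 21, det = 4·17 - (0)² = 68.
Step 2 — discriminant:
  Δ = trace² - 4·det = 441 - 272 = 169.
Step 3 — eigenvalues:
  λ = (trace ± √Δ)/2 = (21 ± 13)/2,
  λ_1 = 17,  λ_2 = 4.

Step 4 — unit eigenvector for λ_1: Sigma is diagonal, so its eigenvectors are the coordinate axes. λ_1 = 17 is the diagonal entry on the second coordinate axis, hence
  v_1 = (0, 1) (||v_1|| = 1).

λ_1 = 17,  λ_2 = 4;  v_1 ≈ (0, 1)


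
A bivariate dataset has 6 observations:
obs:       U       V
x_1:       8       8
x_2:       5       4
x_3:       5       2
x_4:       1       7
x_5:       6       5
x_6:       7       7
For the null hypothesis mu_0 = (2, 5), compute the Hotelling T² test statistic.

Step 1 — sample mean vector:
  mean(U) = (8 + 5 + 5 + 1 + 6 + 7) / 6 = 32/6 = 5.3333
  mean(V) = (8 + 4 + 2 + 7 + 5 + 7) / 6 = 33/6 = 5.5
  x̄ = (5.3333, 5.5),  deviation x̄ - mu_0 = (5.3333, 5.5) - (2, 5) = (3.3333, 0.5).

Step 2 — sample covariance matrix, S[i,j] = (1/(n-1)) · Σ_k (x_{k,i} - mean_i) · (x_{k,j} - mean_j), divisor n-1 = 5:
  S[U,U] = ((2.6667)·(2.6667) + (-0.3333)·(-0.3333) + (-0.3333)·(-0.3333) + (-4.3333)·(-4.3333) + (0.6667)·(0.6667) + (1.6667)·(1.6667)) / 5 = 29.3333/5 = 5.8667
  S[U,V] = ((2.6667)·(2.5) + (-0.3333)·(-1.5) + (-0.3333)·(-3.5) + (-4.3333)·(1.5) + (0.6667)·(-0.5) + (1.6667)·(1.5)) / 5 = 4/5 = 0.8
  S[V,V] = ((2.5)·(2.5) + (-1.5)·(-1.5) + (-3.5)·(-3.5) + (1.5)·(1.5) + (-0.5)·(-0.5) + (1.5)·(1.5)) / 5 = 25.5/5 = 5.1
  S = [[5.8667, 0.8],
 [0.8, 5.1]].

Step 3 — invert S. det(S) = 5.8667·5.1 - (0.8)² = 29.28.
  S^{-1} = (1/det) · [[d, -b], [-b, a]] = [[0.1742, -0.0273],
 [-0.0273, 0.2004]].

Step 4 — quadratic form (x̄ - mu_0)^T · S^{-1} · (x̄ - mu_0):
  S^{-1} · (x̄ - mu_0) = (0.5669, 0.0091),
  (x̄ - mu_0)^T · [...] = (3.3333)·(0.5669) + (0.5)·(0.0091) = 1.8944.

Step 5 — scale by n: T² = 6 · 1.8944 = 11.3661.

T² ≈ 11.3661


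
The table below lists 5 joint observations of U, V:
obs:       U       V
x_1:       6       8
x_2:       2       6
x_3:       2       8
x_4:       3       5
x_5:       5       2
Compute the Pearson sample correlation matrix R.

Step 1 — column means:
  mean(U) = (6 + 2 + 2 + 3 + 5) / 5 = 18/5 = 3.6
  mean(V) = (8 + 6 + 8 + 5 + 2) / 5 = 29/5 = 5.8

Step 2 — sample variances and covariances s[i,j] = (1/(n-1)) · Σ_k (x_{k,i} - mean_i) · (x_{k,j} - mean_j), with n-1 = 4:
  s[U,U] = ((2.4)·(2.4) + (-1.6)·(-1.6) + (-1.6)·(-1.6) + (-0.6)·(-0.6) + (1.4)·(1.4)) / 4 = 13.2/4 = 3.3
  s[U,V] = ((2.4)·(2.2) + (-1.6)·(0.2) + (-1.6)·(2.2) + (-0.6)·(-0.8) + (1.4)·(-3.8)) / 4 = -3.4/4 = -0.85
  s[V,V] = ((2.2)·(2.2) + (0.2)·(0.2) + (2.2)·(2.2) + (-0.8)·(-0.8) + (-3.8)·(-3.8)) / 4 = 24.8/4 = 6.2
  Sample standard deviations s_i = √(s[i,i]):
  s(U) = √(3.3) = 1.8166
  s(V) = √(6.2) = 2.49

Step 3 — r_{ij} = s_{ij} / (s_i · s_j):
  r[U,U] = 1 (diagonal).
  r[U,V] = -0.85 / (1.8166 · 2.49) = -0.85 / 4.5233 = -0.1879
  r[V,V] = 1 (diagonal).

R is symmetric with unit diagonal. Assembling:

R = [[1, -0.1879],
 [-0.1879, 1]]


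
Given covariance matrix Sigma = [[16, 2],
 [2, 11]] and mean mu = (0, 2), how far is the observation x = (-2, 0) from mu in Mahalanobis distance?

Step 1 — centre the observation: (x - mu) = (-2, -2).

Step 2 — invert Sigma. det(Sigma) = 16·11 - (2)² = 172.
  Sigma^{-1} = (1/det) · [[d, -b], [-b, a]] = [[0.064, -0.0116],
 [-0.0116, 0.093]].

Step 3 — form the quadratic (x - mu)^T · Sigma^{-1} · (x - mu):
  Sigma^{-1} · (x - mu) = (-0.1047, -0.1628).
  (x - mu)^T · [Sigma^{-1} · (x - mu)] = (-2)·(-0.1047) + (-2)·(-0.1628) = 0.5349.

Step 4 — take square root: d = √(0.5349) ≈ 0.7314.

d(x, mu) = √(0.5349) ≈ 0.7314


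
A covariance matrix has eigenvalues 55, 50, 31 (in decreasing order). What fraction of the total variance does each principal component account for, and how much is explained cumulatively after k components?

Step 1 — total variance = trace(Sigma) = Σ λ_i = 55 + 50 + 31 = 136.

Step 2 — fraction explained by component i = λ_i / Σ λ:
  PC1: 55/136 = 0.4044
  PC2: 50/136 = 0.3676
  PC3: 31/136 = 0.2279

Step 3 — cumulative fraction after k components = (λ_1 + ... + λ_k) / Σ λ:
  k = 1: 55/136 = 0.4044
  k = 2: (55 + 50)/136 = 105/136 = 0.7721
  k = 3: (55 + 50 + 31)/136 = 136/136 = 1

Summary (fraction, with percent):

explained: PC1 0.4044 (40.44%), PC2 0.3676 (36.76%), PC3 0.2279 (22.79%);  cumulative: 0.4044, 0.7721, 1


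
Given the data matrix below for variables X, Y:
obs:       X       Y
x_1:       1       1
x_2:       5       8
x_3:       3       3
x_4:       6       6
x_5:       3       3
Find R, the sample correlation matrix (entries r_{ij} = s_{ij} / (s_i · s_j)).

Step 1 — column means:
  mean(X) = (1 + 5 + 3 + 6 + 3) / 5 = 18/5 = 3.6
  mean(Y) = (1 + 8 + 3 + 6 + 3) / 5 = 21/5 = 4.2

Step 2 — sample variances and covariances s[i,j] = (1/(n-1)) · Σ_k (x_{k,i} - mean_i) · (x_{k,j} - mean_j), with n-1 = 4:
  s[X,X] = ((-2.6)·(-2.6) + (1.4)·(1.4) + (-0.6)·(-0.6) + (2.4)·(2.4) + (-0.6)·(-0.6)) / 4 = 15.2/4 = 3.8
  s[X,Y] = ((-2.6)·(-3.2) + (1.4)·(3.8) + (-0.6)·(-1.2) + (2.4)·(1.8) + (-0.6)·(-1.2)) / 4 = 19.4/4 = 4.85
  s[Y,Y] = ((-3.2)·(-3.2) + (3.8)·(3.8) + (-1.2)·(-1.2) + (1.8)·(1.8) + (-1.2)·(-1.2)) / 4 = 30.8/4 = 7.7
  Sample standard deviations s_i = √(s[i,i]):
  s(X) = √(3.8) = 1.9494
  s(Y) = √(7.7) = 2.7749

Step 3 — r_{ij} = s_{ij} / (s_i · s_j):
  r[X,X] = 1 (diagonal).
  r[X,Y] = 4.85 / (1.9494 · 2.7749) = 4.85 / 5.4093 = 0.8966
  r[Y,Y] = 1 (diagonal).

R is symmetric with unit diagonal. Assembling:

R = [[1, 0.8966],
 [0.8966, 1]]


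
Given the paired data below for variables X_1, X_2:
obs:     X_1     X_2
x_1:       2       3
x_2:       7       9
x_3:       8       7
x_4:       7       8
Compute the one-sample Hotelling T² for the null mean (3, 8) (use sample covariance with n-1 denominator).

Step 1 — sample mean vector:
  mean(X_1) = (2 + 7 + 8 + 7) / 4 = 24/4 = 6
  mean(X_2) = (3 + 9 + 7 + 8) / 4 = 27/4 = 6.75
  x̄ = (6, 6.75),  deviation x̄ - mu_0 = (6, 6.75) - (3, 8) = (3, -1.25).

Step 2 — sample covariance matrix, S[i,j] = (1/(n-1)) · Σ_k (x_{k,i} - mean_i) · (x_{k,j} - mean_j), divisor n-1 = 3:
  S[X_1,X_1] = ((-4)·(-4) + (1)·(1) + (2)·(2) + (1)·(1)) / 3 = 22/3 = 7.3333
  S[X_1,X_2] = ((-4)·(-3.75) + (1)·(2.25) + (2)·(0.25) + (1)·(1.25)) / 3 = 19/3 = 6.3333
  S[X_2,X_2] = ((-3.75)·(-3.75) + (2.25)·(2.25) + (0.25)·(0.25) + (1.25)·(1.25)) / 3 = 20.75/3 = 6.9167
  S = [[7.3333, 6.3333],
 [6.3333, 6.9167]].

Step 3 — invert S. det(S) = 7.3333·6.9167 - (6.3333)² = 10.6111.
  S^{-1} = (1/det) · [[d, -b], [-b, a]] = [[0.6518, -0.5969],
 [-0.5969, 0.6911]].

Step 4 — quadratic form (x̄ - mu_0)^T · S^{-1} · (x̄ - mu_0):
  S^{-1} · (x̄ - mu_0) = (2.7016, -2.6545),
  (x̄ - mu_0)^T · [...] = (3)·(2.7016) + (-1.25)·(-2.6545) = 11.4228.

Step 5 — scale by n: T² = 4 · 11.4228 = 45.6911.

T² ≈ 45.6911


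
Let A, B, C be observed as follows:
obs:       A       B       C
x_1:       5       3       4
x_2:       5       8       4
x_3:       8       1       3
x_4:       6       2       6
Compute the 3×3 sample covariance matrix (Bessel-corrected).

Step 1 — column means:
  mean(A) = (5 + 5 + 8 + 6) / 4 = 24/4 = 6
  mean(B) = (3 + 8 + 1 + 2) / 4 = 14/4 = 3.5
  mean(C) = (4 + 4 + 3 + 6) / 4 = 17/4 = 4.25

Step 2 — sample covariance S[i,j] = (1/(n-1)) · Σ_k (x_{k,i} - mean_i) · (x_{k,j} - mean_j), with n-1 = 3.
  S[A,A] = ((-1)·(-1) + (-1)·(-1) + (2)·(2) + (0)·(0)) / 3 = 6/3 = 2
  S[A,B] = ((-1)·(-0.5) + (-1)·(4.5) + (2)·(-2.5) + (0)·(-1.5)) / 3 = -9/3 = -3
  S[A,C] = ((-1)·(-0.25) + (-1)·(-0.25) + (2)·(-1.25) + (0)·(1.75)) / 3 = -2/3 = -0.6667
  S[B,B] = ((-0.5)·(-0.5) + (4.5)·(4.5) + (-2.5)·(-2.5) + (-1.5)·(-1.5)) / 3 = 29/3 = 9.6667
  S[B,C] = ((-0.5)·(-0.25) + (4.5)·(-0.25) + (-2.5)·(-1.25) + (-1.5)·(1.75)) / 3 = -0.5/3 = -0.1667
  S[C,C] = ((-0.25)·(-0.25) + (-0.25)·(-0.25) + (-1.25)·(-1.25) + (1.75)·(1.75)) / 3 = 4.75/3 = 1.5833

S is symmetric (S[j,i] = S[i,j]). Assembling:

S = [[2, -3, -0.6667],
 [-3, 9.6667, -0.1667],
 [-0.6667, -0.1667, 1.5833]]


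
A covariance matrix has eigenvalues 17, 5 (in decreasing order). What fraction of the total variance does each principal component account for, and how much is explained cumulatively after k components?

Step 1 — total variance = trace(Sigma) = Σ λ_i = 17 + 5 = 22.

Step 2 — fraction explained by component i = λ_i / Σ λ:
  PC1: 17/22 = 0.7727
  PC2: 5/22 = 0.2273

Step 3 — cumulative fraction after k components = (λ_1 + ... + λ_k) / Σ λ:
  k = 1: 17/22 = 0.7727
  k = 2: (17 + 5)/22 = 22/22 = 1

Summary (fraction, with percent):

explained: PC1 0.7727 (77.27%), PC2 0.2273 (22.73%);  cumulative: 0.7727, 1


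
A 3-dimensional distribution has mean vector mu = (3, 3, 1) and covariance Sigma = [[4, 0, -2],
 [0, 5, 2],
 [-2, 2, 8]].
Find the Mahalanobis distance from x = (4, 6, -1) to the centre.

Step 1 — centre the observation: (x - mu) = (1, 3, -2).

Step 2 — invert Sigma (cofactor / det for 3×3, or solve directly):
  Sigma^{-1} = [[0.2903, -0.0323, 0.0806],
 [-0.0323, 0.2258, -0.0645],
 [0.0806, -0.0645, 0.1613]].

Step 3 — form the quadratic (x - mu)^T · Sigma^{-1} · (x - mu):
  Sigma^{-1} · (x - mu) = (0.0323, 0.7742, -0.4355).
  (x - mu)^T · [Sigma^{-1} · (x - mu)] = (1)·(0.0323) + (3)·(0.7742) + (-2)·(-0.4355) = 3.2258.

Step 4 — take square root: d = √(3.2258) ≈ 1.7961.

d(x, mu) = √(3.2258) ≈ 1.7961


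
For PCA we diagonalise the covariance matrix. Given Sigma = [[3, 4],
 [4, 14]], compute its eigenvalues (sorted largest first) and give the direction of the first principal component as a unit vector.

Step 1 — characteristic polynomial of 2×2 Sigma:
  det(Sigma - λI) = λ² - trace · λ + det = 0.
  trace = 3 + 14 = 17, det = 3·14 - (4)² = 26.
Step 2 — discriminant:
  Δ = trace² - 4·det = 289 - 104 = 185.
Step 3 — eigenvalues:
  λ = (trace ± √Δ)/2 = (17 ± 13.6015)/2,
  λ_1 = 15.3007,  λ_2 = 1.6993.

Step 4 — unit eigenvector for λ_1: solve (Sigma - λ_1 I)v = 0. First row:
  (3 - 15.3007)·v_x + (4)·v_y = 0, i.e. (-12.3007)·v_x + (4)·v_y = 0,
  so v ∝ (b, λ_1 - a) = (4, 12.3007) = u.
  ||u|| = √((4)² + (12.3007)²) = √(167.3081) ≈ 12.9348,
  v_1 = u/||u|| ≈ (0.3092, 0.951) (||v_1|| = 1).

λ_1 = 15.3007,  λ_2 = 1.6993;  v_1 ≈ (0.3092, 0.951)


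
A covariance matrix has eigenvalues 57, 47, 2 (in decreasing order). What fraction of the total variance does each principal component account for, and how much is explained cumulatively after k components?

Step 1 — total variance = trace(Sigma) = Σ λ_i = 57 + 47 + 2 = 106.

Step 2 — fraction explained by component i = λ_i / Σ λ:
  PC1: 57/106 = 0.5377
  PC2: 47/106 = 0.4434
  PC3: 2/106 = 0.0189

Step 3 — cumulative fraction after k components = (λ_1 + ... + λ_k) / Σ λ:
  k = 1: 57/106 = 0.5377
  k = 2: (57 + 47)/106 = 104/106 = 0.9811
  k = 3: (57 + 47 + 2)/106 = 106/106 = 1

Summary (fraction, with percent):

explained: PC1 0.5377 (53.77%), PC2 0.4434 (44.34%), PC3 0.0189 (1.89%);  cumulative: 0.5377, 0.9811, 1


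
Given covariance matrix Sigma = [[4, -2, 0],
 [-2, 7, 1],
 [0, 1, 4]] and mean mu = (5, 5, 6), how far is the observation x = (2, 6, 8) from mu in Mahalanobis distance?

Step 1 — centre the observation: (x - mu) = (-3, 1, 2).

Step 2 — invert Sigma (cofactor / det for 3×3, or solve directly):
  Sigma^{-1} = [[0.2935, 0.087, -0.0217],
 [0.087, 0.1739, -0.0435],
 [-0.0217, -0.0435, 0.2609]].

Step 3 — form the quadratic (x - mu)^T · Sigma^{-1} · (x - mu):
  Sigma^{-1} · (x - mu) = (-0.837, -0.1739, 0.5435).
  (x - mu)^T · [Sigma^{-1} · (x - mu)] = (-3)·(-0.837) + (1)·(-0.1739) + (2)·(0.5435) = 3.4239.

Step 4 — take square root: d = √(3.4239) ≈ 1.8504.

d(x, mu) = √(3.4239) ≈ 1.8504


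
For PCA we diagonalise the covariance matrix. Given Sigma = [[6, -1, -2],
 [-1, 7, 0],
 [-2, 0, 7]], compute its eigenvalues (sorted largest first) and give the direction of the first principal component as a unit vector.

Step 1 — characteristic polynomial p(λ) = det(λI - Sigma) = λ³ - tr·λ² + c_1·λ - det, where tr = trace, c_1 = sum of the principal 2×2 minors, det = det(Sigma):
  tr = 6 + 7 + 7 = 20,
  c_1 = (6·7 - (-1)²) + (6·7 - (-2)²) + (7·7 - (0)²) = 41 + 38 + 49 = 128,
  det = 6·(7·7 - (0)²) - (-1)·((-1)·7 - (0)·(-2)) + (-2)·((-1)·(0) - 7·(-2)) = 6·(49) - (-1)·(-7) + (-2)·(14) = 259.
  So p(λ) = λ³ - 20λ² + 128λ - 259.
Step 2 — look for an integer root (rational root theorem: any rational root is an integer divisor of 259). Testing λ = 7:
  p(7) = 343 - 980 + 896 - 259 = 0  ✓
  Dividing out (λ - 7): p(λ) = (λ - 7)(λ² - 13λ + 37).
Step 3 — remaining eigenvalues from the quadratic λ² - 13λ + 37 = 0:
  Δ = 13² - 4·37 = 169 - 148 = 21,  λ = (13 ± √21)/2 = (13 ± 4.5826)/2 ≈ 8.7913 or 4.2087.
  Sorted: λ_1 = 8.7913,  λ_2 = 7,  λ_3 = 4.2087  (check: sum = 20 = tr ✓).

Step 4 — unit eigenvector for λ_1 ≈ 8.7913: v spans the null space of (Sigma - λ_1 I), whose rows are
  r_1 = (-2.7913, -1, -2),  r_2 = (-1, -1.7913, 0),  r_3 = (-2, 0, -1.7913).
  v is orthogonal to every row, so take v ∝ r_1 × r_2 = ((-1)·(0) - (-2)·(-1.7913), (-2)·(-1) - (-2.7913)·(0), (-2.7913)·(-1.7913) - (-1)·(-1)) ≈ (-3.5826, 2, 4).
  Rescale (multiply by -1 so the first nonzero entry is positive): u = (3.5826, -2, -4).
  ||u|| = √((3.5826)² + (-2)² + (-4)²) = √(32.8348) ≈ 5.7302,  v_1 = u/||u|| ≈ (0.6252, -0.349, -0.6981) (||v_1|| = 1).

λ_1 = 8.7913,  λ_2 = 7,  λ_3 = 4.2087;  v_1 ≈ (0.6252, -0.349, -0.6981)


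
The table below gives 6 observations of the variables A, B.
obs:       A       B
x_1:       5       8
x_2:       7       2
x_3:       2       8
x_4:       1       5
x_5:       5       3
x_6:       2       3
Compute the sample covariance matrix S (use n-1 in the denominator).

Step 1 — column means:
  mean(A) = (5 + 7 + 2 + 1 + 5 + 2) / 6 = 22/6 = 3.6667
  mean(B) = (8 + 2 + 8 + 5 + 3 + 3) / 6 = 29/6 = 4.8333

Step 2 — sample covariance S[i,j] = (1/(n-1)) · Σ_k (x_{k,i} - mean_i) · (x_{k,j} - mean_j), with n-1 = 5.
  S[A,A] = ((1.3333)·(1.3333) + (3.3333)·(3.3333) + (-1.6667)·(-1.6667) + (-2.6667)·(-2.6667) + (1.3333)·(1.3333) + (-1.6667)·(-1.6667)) / 5 = 27.3333/5 = 5.4667
  S[A,B] = ((1.3333)·(3.1667) + (3.3333)·(-2.8333) + (-1.6667)·(3.1667) + (-2.6667)·(0.1667) + (1.3333)·(-1.8333) + (-1.6667)·(-1.8333)) / 5 = -10.3333/5 = -2.0667
  S[B,B] = ((3.1667)·(3.1667) + (-2.8333)·(-2.8333) + (3.1667)·(3.1667) + (0.1667)·(0.1667) + (-1.8333)·(-1.8333) + (-1.8333)·(-1.8333)) / 5 = 34.8333/5 = 6.9667

S is symmetric (S[j,i] = S[i,j]). Assembling:

S = [[5.4667, -2.0667],
 [-2.0667, 6.9667]]


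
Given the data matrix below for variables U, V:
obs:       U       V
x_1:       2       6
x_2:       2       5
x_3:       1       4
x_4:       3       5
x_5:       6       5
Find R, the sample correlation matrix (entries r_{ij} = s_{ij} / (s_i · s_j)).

Step 1 — column means:
  mean(U) = (2 + 2 + 1 + 3 + 6) / 5 = 14/5 = 2.8
  mean(V) = (6 + 5 + 4 + 5 + 5) / 5 = 25/5 = 5

Step 2 — sample variances and covariances s[i,j] = (1/(n-1)) · Σ_k (x_{k,i} - mean_i) · (x_{k,j} - mean_j), with n-1 = 4:
  s[U,U] = ((-0.8)·(-0.8) + (-0.8)·(-0.8) + (-1.8)·(-1.8) + (0.2)·(0.2) + (3.2)·(3.2)) / 4 = 14.8/4 = 3.7
  s[U,V] = ((-0.8)·(1) + (-0.8)·(0) + (-1.8)·(-1) + (0.2)·(0) + (3.2)·(0)) / 4 = 1/4 = 0.25
  s[V,V] = ((1)·(1) + (0)·(0) + (-1)·(-1) + (0)·(0) + (0)·(0)) / 4 = 2/4 = 0.5
  Sample standard deviations s_i = √(s[i,i]):
  s(U) = √(3.7) = 1.9235
  s(V) = √(0.5) = 0.7071

Step 3 — r_{ij} = s_{ij} / (s_i · s_j):
  r[U,U] = 1 (diagonal).
  r[U,V] = 0.25 / (1.9235 · 0.7071) = 0.25 / 1.3601 = 0.1838
  r[V,V] = 1 (diagonal).

R is symmetric with unit diagonal. Assembling:

R = [[1, 0.1838],
 [0.1838, 1]]


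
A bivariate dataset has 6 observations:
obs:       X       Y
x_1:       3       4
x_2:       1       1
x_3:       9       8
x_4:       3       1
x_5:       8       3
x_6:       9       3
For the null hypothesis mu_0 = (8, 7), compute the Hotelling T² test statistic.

Step 1 — sample mean vector:
  mean(X) = (3 + 1 + 9 + 3 + 8 + 9) / 6 = 33/6 = 5.5
  mean(Y) = (4 + 1 + 8 + 1 + 3 + 3) / 6 = 20/6 = 3.3333
  x̄ = (5.5, 3.3333),  deviation x̄ - mu_0 = (5.5, 3.3333) - (8, 7) = (-2.5, -3.6667).

Step 2 — sample covariance matrix, S[i,j] = (1/(n-1)) · Σ_k (x_{k,i} - mean_i) · (x_{k,j} - mean_j), divisor n-1 = 5:
  S[X,X] = ((-2.5)·(-2.5) + (-4.5)·(-4.5) + (3.5)·(3.5) + (-2.5)·(-2.5) + (2.5)·(2.5) + (3.5)·(3.5)) / 5 = 63.5/5 = 12.7
  S[X,Y] = ((-2.5)·(0.6667) + (-4.5)·(-2.3333) + (3.5)·(4.6667) + (-2.5)·(-2.3333) + (2.5)·(-0.3333) + (3.5)·(-0.3333)) / 5 = 29/5 = 5.8
  S[Y,Y] = ((0.6667)·(0.6667) + (-2.3333)·(-2.3333) + (4.6667)·(4.6667) + (-2.3333)·(-2.3333) + (-0.3333)·(-0.3333) + (-0.3333)·(-0.3333)) / 5 = 33.3333/5 = 6.6667
  S = [[12.7, 5.8],
 [5.8, 6.6667]].

Step 3 — invert S. det(S) = 12.7·6.6667 - (5.8)² = 51.0267.
  S^{-1} = (1/det) · [[d, -b], [-b, a]] = [[0.1307, -0.1137],
 [-0.1137, 0.2489]].

Step 4 — quadratic form (x̄ - mu_0)^T · S^{-1} · (x̄ - mu_0):
  S^{-1} · (x̄ - mu_0) = (0.0901, -0.6284),
  (x̄ - mu_0)^T · [...] = (-2.5)·(0.0901) + (-3.6667)·(-0.6284) = 2.0789.

Step 5 — scale by n: T² = 6 · 2.0789 = 12.4732.

T² ≈ 12.4732


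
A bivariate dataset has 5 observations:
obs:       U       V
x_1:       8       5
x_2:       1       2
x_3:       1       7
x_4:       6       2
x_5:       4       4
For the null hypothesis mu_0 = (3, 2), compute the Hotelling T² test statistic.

Step 1 — sample mean vector:
  mean(U) = (8 + 1 + 1 + 6 + 4) / 5 = 20/5 = 4
  mean(V) = (5 + 2 + 7 + 2 + 4) / 5 = 20/5 = 4
  x̄ = (4, 4),  deviation x̄ - mu_0 = (4, 4) - (3, 2) = (1, 2).

Step 2 — sample covariance matrix, S[i,j] = (1/(n-1)) · Σ_k (x_{k,i} - mean_i) · (x_{k,j} - mean_j), divisor n-1 = 4:
  S[U,U] = ((4)·(4) + (-3)·(-3) + (-3)·(-3) + (2)·(2) + (0)·(0)) / 4 = 38/4 = 9.5
  S[U,V] = ((4)·(1) + (-3)·(-2) + (-3)·(3) + (2)·(-2) + (0)·(0)) / 4 = -3/4 = -0.75
  S[V,V] = ((1)·(1) + (-2)·(-2) + (3)·(3) + (-2)·(-2) + (0)·(0)) / 4 = 18/4 = 4.5
  S = [[9.5, -0.75],
 [-0.75, 4.5]].

Step 3 — invert S. det(S) = 9.5·4.5 - (-0.75)² = 42.1875.
  S^{-1} = (1/det) · [[d, -b], [-b, a]] = [[0.1067, 0.0178],
 [0.0178, 0.2252]].

Step 4 — quadratic form (x̄ - mu_0)^T · S^{-1} · (x̄ - mu_0):
  S^{-1} · (x̄ - mu_0) = (0.1422, 0.4681),
  (x̄ - mu_0)^T · [...] = (1)·(0.1422) + (2)·(0.4681) = 1.0785.

Step 5 — scale by n: T² = 5 · 1.0785 = 5.3926.

T² ≈ 5.3926


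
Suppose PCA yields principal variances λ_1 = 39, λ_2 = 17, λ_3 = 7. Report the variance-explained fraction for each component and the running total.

Step 1 — total variance = trace(Sigma) = Σ λ_i = 39 + 17 + 7 = 63.

Step 2 — fraction explained by component i = λ_i / Σ λ:
  PC1: 39/63 = 0.619
  PC2: 17/63 = 0.2698
  PC3: 7/63 = 0.1111

Step 3 — cumulative fraction after k components = (λ_1 + ... + λ_k) / Σ λ:
  k = 1: 39/63 = 0.619
  k = 2: (39 + 17)/63 = 56/63 = 0.8889
  k = 3: (39 + 17 + 7)/63 = 63/63 = 1

Summary (fraction, with percent):

explained: PC1 0.619 (61.9%), PC2 0.2698 (26.98%), PC3 0.1111 (11.11%);  cumulative: 0.619, 0.8889, 1


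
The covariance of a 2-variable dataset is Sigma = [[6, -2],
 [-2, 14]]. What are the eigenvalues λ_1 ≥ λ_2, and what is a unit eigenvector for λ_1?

Step 1 — characteristic polynomial of 2×2 Sigma:
  det(Sigma - λI) = λ² - trace · λ + det = 0.
  trace = 6 + 14 = 20, det = 6·14 - (-2)² = 80.
Step 2 — discriminant:
  Δ = trace² - 4·det = 400 - 320 = 80.
Step 3 — eigenvalues:
  λ = (trace ± √Δ)/2 = (20 ± 8.9443)/2,
  λ_1 = 14.4721,  λ_2 = 5.5279.

Step 4 — unit eigenvector for λ_1: solve (Sigma - λ_1 I)v = 0. First row:
  (6 - 14.4721)·v_x + (-2)·v_y = 0, i.e. (-8.4721)·v_x + (-2)·v_y = 0,
  so v ∝ (b, λ_1 - a) = (-2, 8.4721); multiply by -1 so the first entry is positive: u = (2, -8.4721).
  ||u|| = √((2)² + (-8.4721)²) = √(75.7771) ≈ 8.705,
  v_1 = u/||u|| ≈ (0.2298, -0.9732) (||v_1|| = 1).

λ_1 = 14.4721,  λ_2 = 5.5279;  v_1 ≈ (0.2298, -0.9732)


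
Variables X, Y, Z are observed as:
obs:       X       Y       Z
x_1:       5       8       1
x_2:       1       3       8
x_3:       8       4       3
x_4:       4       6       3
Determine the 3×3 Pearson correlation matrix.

Step 1 — column means:
  mean(X) = (5 + 1 + 8 + 4) / 4 = 18/4 = 4.5
  mean(Y) = (8 + 3 + 4 + 6) / 4 = 21/4 = 5.25
  mean(Z) = (1 + 8 + 3 + 3) / 4 = 15/4 = 3.75

Step 2 — sample variances and covariances s[i,j] = (1/(n-1)) · Σ_k (x_{k,i} - mean_i) · (x_{k,j} - mean_j), with n-1 = 3:
  s[X,X] = ((0.5)·(0.5) + (-3.5)·(-3.5) + (3.5)·(3.5) + (-0.5)·(-0.5)) / 3 = 25/3 = 8.3333
  s[X,Y] = ((0.5)·(2.75) + (-3.5)·(-2.25) + (3.5)·(-1.25) + (-0.5)·(0.75)) / 3 = 4.5/3 = 1.5
  s[X,Z] = ((0.5)·(-2.75) + (-3.5)·(4.25) + (3.5)·(-0.75) + (-0.5)·(-0.75)) / 3 = -18.5/3 = -6.1667
  s[Y,Y] = ((2.75)·(2.75) + (-2.25)·(-2.25) + (-1.25)·(-1.25) + (0.75)·(0.75)) / 3 = 14.75/3 = 4.9167
  s[Y,Z] = ((2.75)·(-2.75) + (-2.25)·(4.25) + (-1.25)·(-0.75) + (0.75)·(-0.75)) / 3 = -16.75/3 = -5.5833
  s[Z,Z] = ((-2.75)·(-2.75) + (4.25)·(4.25) + (-0.75)·(-0.75) + (-0.75)·(-0.75)) / 3 = 26.75/3 = 8.9167
  Sample standard deviations s_i = √(s[i,i]):
  s(X) = √(8.3333) = 2.8868
  s(Y) = √(4.9167) = 2.2174
  s(Z) = √(8.9167) = 2.9861

Step 3 — r_{ij} = s_{ij} / (s_i · s_j):
  r[X,X] = 1 (diagonal).
  r[X,Y] = 1.5 / (2.8868 · 2.2174) = 1.5 / 6.401 = 0.2343
  r[X,Z] = -6.1667 / (2.8868 · 2.9861) = -6.1667 / 8.6201 = -0.7154
  r[Y,Y] = 1 (diagonal).
  r[Y,Z] = -5.5833 / (2.2174 · 2.9861) = -5.5833 / 6.6212 = -0.8433
  r[Z,Z] = 1 (diagonal).

R is symmetric with unit diagonal. Assembling:

R = [[1, 0.2343, -0.7154],
 [0.2343, 1, -0.8433],
 [-0.7154, -0.8433, 1]]


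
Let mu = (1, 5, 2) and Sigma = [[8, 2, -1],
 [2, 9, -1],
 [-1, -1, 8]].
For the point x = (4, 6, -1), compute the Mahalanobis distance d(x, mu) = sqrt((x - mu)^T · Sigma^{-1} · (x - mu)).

Step 1 — centre the observation: (x - mu) = (3, 1, -3).

Step 2 — invert Sigma (cofactor / det for 3×3, or solve directly):
  Sigma^{-1} = [[0.1337, -0.0282, 0.0132],
 [-0.0282, 0.1186, 0.0113],
 [0.0132, 0.0113, 0.1281]].

Step 3 — form the quadratic (x - mu)^T · Sigma^{-1} · (x - mu):
  Sigma^{-1} · (x - mu) = (0.3333, 0, -0.3333).
  (x - mu)^T · [Sigma^{-1} · (x - mu)] = (3)·(0.3333) + (1)·(0) + (-3)·(-0.3333) = 2.

Step 4 — take square root: d = √(2) ≈ 1.4142.

d(x, mu) = √(2) ≈ 1.4142


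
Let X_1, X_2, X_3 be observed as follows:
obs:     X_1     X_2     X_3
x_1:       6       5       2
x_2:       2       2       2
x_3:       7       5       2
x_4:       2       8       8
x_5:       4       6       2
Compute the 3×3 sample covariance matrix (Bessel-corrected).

Step 1 — column means:
  mean(X_1) = (6 + 2 + 7 + 2 + 4) / 5 = 21/5 = 4.2
  mean(X_2) = (5 + 2 + 5 + 8 + 6) / 5 = 26/5 = 5.2
  mean(X_3) = (2 + 2 + 2 + 8 + 2) / 5 = 16/5 = 3.2

Step 2 — sample covariance S[i,j] = (1/(n-1)) · Σ_k (x_{k,i} - mean_i) · (x_{k,j} - mean_j), with n-1 = 4.
  S[X_1,X_1] = ((1.8)·(1.8) + (-2.2)·(-2.2) + (2.8)·(2.8) + (-2.2)·(-2.2) + (-0.2)·(-0.2)) / 4 = 20.8/4 = 5.2
  S[X_1,X_2] = ((1.8)·(-0.2) + (-2.2)·(-3.2) + (2.8)·(-0.2) + (-2.2)·(2.8) + (-0.2)·(0.8)) / 4 = -0.2/4 = -0.05
  S[X_1,X_3] = ((1.8)·(-1.2) + (-2.2)·(-1.2) + (2.8)·(-1.2) + (-2.2)·(4.8) + (-0.2)·(-1.2)) / 4 = -13.2/4 = -3.3
  S[X_2,X_2] = ((-0.2)·(-0.2) + (-3.2)·(-3.2) + (-0.2)·(-0.2) + (2.8)·(2.8) + (0.8)·(0.8)) / 4 = 18.8/4 = 4.7
  S[X_2,X_3] = ((-0.2)·(-1.2) + (-3.2)·(-1.2) + (-0.2)·(-1.2) + (2.8)·(4.8) + (0.8)·(-1.2)) / 4 = 16.8/4 = 4.2
  S[X_3,X_3] = ((-1.2)·(-1.2) + (-1.2)·(-1.2) + (-1.2)·(-1.2) + (4.8)·(4.8) + (-1.2)·(-1.2)) / 4 = 28.8/4 = 7.2

S is symmetric (S[j,i] = S[i,j]). Assembling:

S = [[5.2, -0.05, -3.3],
 [-0.05, 4.7, 4.2],
 [-3.3, 4.2, 7.2]]


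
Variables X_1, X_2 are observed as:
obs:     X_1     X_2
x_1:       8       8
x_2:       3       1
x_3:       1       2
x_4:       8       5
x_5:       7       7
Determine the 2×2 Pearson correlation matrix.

Step 1 — column means:
  mean(X_1) = (8 + 3 + 1 + 8 + 7) / 5 = 27/5 = 5.4
  mean(X_2) = (8 + 1 + 2 + 5 + 7) / 5 = 23/5 = 4.6

Step 2 — sample variances and covariances s[i,j] = (1/(n-1)) · Σ_k (x_{k,i} - mean_i) · (x_{k,j} - mean_j), with n-1 = 4:
  s[X_1,X_1] = ((2.6)·(2.6) + (-2.4)·(-2.4) + (-4.4)·(-4.4) + (2.6)·(2.6) + (1.6)·(1.6)) / 4 = 41.2/4 = 10.3
  s[X_1,X_2] = ((2.6)·(3.4) + (-2.4)·(-3.6) + (-4.4)·(-2.6) + (2.6)·(0.4) + (1.6)·(2.4)) / 4 = 33.8/4 = 8.45
  s[X_2,X_2] = ((3.4)·(3.4) + (-3.6)·(-3.6) + (-2.6)·(-2.6) + (0.4)·(0.4) + (2.4)·(2.4)) / 4 = 37.2/4 = 9.3
  Sample standard deviations s_i = √(s[i,i]):
  s(X_1) = √(10.3) = 3.2094
  s(X_2) = √(9.3) = 3.0496

Step 3 — r_{ij} = s_{ij} / (s_i · s_j):
  r[X_1,X_1] = 1 (diagonal).
  r[X_1,X_2] = 8.45 / (3.2094 · 3.0496) = 8.45 / 9.7872 = 0.8634
  r[X_2,X_2] = 1 (diagonal).

R is symmetric with unit diagonal. Assembling:

R = [[1, 0.8634],
 [0.8634, 1]]


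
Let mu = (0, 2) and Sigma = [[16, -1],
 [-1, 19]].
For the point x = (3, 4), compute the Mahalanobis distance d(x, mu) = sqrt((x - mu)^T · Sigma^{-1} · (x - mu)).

Step 1 — centre the observation: (x - mu) = (3, 2).

Step 2 — invert Sigma. det(Sigma) = 16·19 - (-1)² = 303.
  Sigma^{-1} = (1/det) · [[d, -b], [-b, a]] = [[0.0627, 0.0033],
 [0.0033, 0.0528]].

Step 3 — form the quadratic (x - mu)^T · Sigma^{-1} · (x - mu):
  Sigma^{-1} · (x - mu) = (0.1947, 0.1155).
  (x - mu)^T · [Sigma^{-1} · (x - mu)] = (3)·(0.1947) + (2)·(0.1155) = 0.8152.

Step 4 — take square root: d = √(0.8152) ≈ 0.9029.

d(x, mu) = √(0.8152) ≈ 0.9029


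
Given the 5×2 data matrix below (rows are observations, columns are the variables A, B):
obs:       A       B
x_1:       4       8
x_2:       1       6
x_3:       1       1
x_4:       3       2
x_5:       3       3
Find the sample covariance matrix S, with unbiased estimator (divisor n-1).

Step 1 — column means:
  mean(A) = (4 + 1 + 1 + 3 + 3) / 5 = 12/5 = 2.4
  mean(B) = (8 + 6 + 1 + 2 + 3) / 5 = 20/5 = 4

Step 2 — sample covariance S[i,j] = (1/(n-1)) · Σ_k (x_{k,i} - mean_i) · (x_{k,j} - mean_j), with n-1 = 4.
  S[A,A] = ((1.6)·(1.6) + (-1.4)·(-1.4) + (-1.4)·(-1.4) + (0.6)·(0.6) + (0.6)·(0.6)) / 4 = 7.2/4 = 1.8
  S[A,B] = ((1.6)·(4) + (-1.4)·(2) + (-1.4)·(-3) + (0.6)·(-2) + (0.6)·(-1)) / 4 = 6/4 = 1.5
  S[B,B] = ((4)·(4) + (2)·(2) + (-3)·(-3) + (-2)·(-2) + (-1)·(-1)) / 4 = 34/4 = 8.5

S is symmetric (S[j,i] = S[i,j]). Assembling:

S = [[1.8, 1.5],
 [1.5, 8.5]]


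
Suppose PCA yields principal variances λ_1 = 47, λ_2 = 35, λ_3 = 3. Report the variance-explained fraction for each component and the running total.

Step 1 — total variance = trace(Sigma) = Σ λ_i = 47 + 35 + 3 = 85.

Step 2 — fraction explained by component i = λ_i / Σ λ:
  PC1: 47/85 = 0.5529
  PC2: 35/85 = 0.4118
  PC3: 3/85 = 0.0353

Step 3 — cumulative fraction after k components = (λ_1 + ... + λ_k) / Σ λ:
  k = 1: 47/85 = 0.5529
  k = 2: (47 + 35)/85 = 82/85 = 0.9647
  k = 3: (47 + 35 + 3)/85 = 85/85 = 1

Summary (fraction, with percent):

explained: PC1 0.5529 (55.29%), PC2 0.4118 (41.18%), PC3 0.0353 (3.53%);  cumulative: 0.5529, 0.9647, 1


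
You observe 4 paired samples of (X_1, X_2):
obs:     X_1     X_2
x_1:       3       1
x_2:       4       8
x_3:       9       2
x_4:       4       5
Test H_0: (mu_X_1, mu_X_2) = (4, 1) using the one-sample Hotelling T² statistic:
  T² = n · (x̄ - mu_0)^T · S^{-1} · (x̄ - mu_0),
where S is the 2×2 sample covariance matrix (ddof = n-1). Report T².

Step 1 — sample mean vector:
  mean(X_1) = (3 + 4 + 9 + 4) / 4 = 20/4 = 5
  mean(X_2) = (1 + 8 + 2 + 5) / 4 = 16/4 = 4
  x̄ = (5, 4),  deviation x̄ - mu_0 = (5, 4) - (4, 1) = (1, 3).

Step 2 — sample covariance matrix, S[i,j] = (1/(n-1)) · Σ_k (x_{k,i} - mean_i) · (x_{k,j} - mean_j), divisor n-1 = 3:
  S[X_1,X_1] = ((-2)·(-2) + (-1)·(-1) + (4)·(4) + (-1)·(-1)) / 3 = 22/3 = 7.3333
  S[X_1,X_2] = ((-2)·(-3) + (-1)·(4) + (4)·(-2) + (-1)·(1)) / 3 = -7/3 = -2.3333
  S[X_2,X_2] = ((-3)·(-3) + (4)·(4) + (-2)·(-2) + (1)·(1)) / 3 = 30/3 = 10
  S = [[7.3333, -2.3333],
 [-2.3333, 10]].

Step 3 — invert S. det(S) = 7.3333·10 - (-2.3333)² = 67.8889.
  S^{-1} = (1/det) · [[d, -b], [-b, a]] = [[0.1473, 0.0344],
 [0.0344, 0.108]].

Step 4 — quadratic form (x̄ - mu_0)^T · S^{-1} · (x̄ - mu_0):
  S^{-1} · (x̄ - mu_0) = (0.2504, 0.3584),
  (x̄ - mu_0)^T · [...] = (1)·(0.2504) + (3)·(0.3584) = 1.3257.

Step 5 — scale by n: T² = 4 · 1.3257 = 5.3028.

T² ≈ 5.3028


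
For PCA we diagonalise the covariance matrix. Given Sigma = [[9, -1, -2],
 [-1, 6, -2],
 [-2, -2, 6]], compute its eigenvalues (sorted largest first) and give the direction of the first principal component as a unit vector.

Step 1 — characteristic polynomial p(λ) = det(λI - Sigma) = λ³ - tr·λ² + c_1·λ - det, where tr = trace, c_1 = sum of the principal 2×2 minors, det = det(Sigma):
  tr = 9 + 6 + 6 = 21,
  c_1 = (9·6 - (-1)²) + (9·6 - (-2)²) + (6·6 - (-2)²) = 53 + 50 + 32 = 135,
  det = 9·(6·6 - (-2)²) - (-1)·((-1)·6 - (-2)·(-2)) + (-2)·((-1)·(-2) - 6·(-2)) = 9·(32) - (-1)·(-10) + (-2)·(14) = 250.
  So p(λ) = λ³ - 21λ² + 135λ - 250.
Step 2 — look for an integer root (rational root theorem: any rational root is an integer divisor of 250). Testing λ = 10:
  p(10) = 1000 - 2100 + 1350 - 250 = 0  ✓
  Dividing out (λ - 10): p(λ) = (λ - 10)(λ² - 11λ + 25).
Step 3 — remaining eigenvalues from the quadratic λ² - 11λ + 25 = 0:
  Δ = 11² - 4·25 = 121 - 100 = 21,  λ = (11 ± √21)/2 = (11 ± 4.5826)/2 ≈ 7.7913 or 3.2087.
  Sorted: λ_1 = 10,  λ_2 = 7.7913,  λ_3 = 3.2087  (check: sum = 21 = tr ✓).

Step 4 — unit eigenvector for λ_1 = 10: v spans the null space of (Sigma - λ_1 I), whose rows are
  r_1 = (-1, -1, -2),  r_2 = (-1, -4, -2),  r_3 = (-2, -2, -4).
  v is orthogonal to every row, so take v ∝ r_1 × r_2 = ((-1)·(-2) - (-2)·(-4), (-2)·(-1) - (-1)·(-2), (-1)·(-4) - (-1)·(-1)) = (-6, 0, 3).
  Rescale (divide by 3; multiply by -1 so the first nonzero entry is positive): u = (2, 0, -1).
  ||u|| = √((2)² + (0)² + (-1)²) = √(5) ≈ 2.2361,  v_1 = u/||u|| ≈ (0.8944, 0, -0.4472) (||v_1|| = 1).

λ_1 = 10,  λ_2 = 7.7913,  λ_3 = 3.2087;  v_1 ≈ (0.8944, 0, -0.4472)


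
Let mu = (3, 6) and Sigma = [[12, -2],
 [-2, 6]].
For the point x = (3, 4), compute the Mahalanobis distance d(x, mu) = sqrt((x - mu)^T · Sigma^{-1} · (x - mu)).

Step 1 — centre the observation: (x - mu) = (0, -2).

Step 2 — invert Sigma. det(Sigma) = 12·6 - (-2)² = 68.
  Sigma^{-1} = (1/det) · [[d, -b], [-b, a]] = [[0.0882, 0.0294],
 [0.0294, 0.1765]].

Step 3 — form the quadratic (x - mu)^T · Sigma^{-1} · (x - mu):
  Sigma^{-1} · (x - mu) = (-0.0588, -0.3529).
  (x - mu)^T · [Sigma^{-1} · (x - mu)] = (0)·(-0.0588) + (-2)·(-0.3529) = 0.7059.

Step 4 — take square root: d = √(0.7059) ≈ 0.8402.

d(x, mu) = √(0.7059) ≈ 0.8402


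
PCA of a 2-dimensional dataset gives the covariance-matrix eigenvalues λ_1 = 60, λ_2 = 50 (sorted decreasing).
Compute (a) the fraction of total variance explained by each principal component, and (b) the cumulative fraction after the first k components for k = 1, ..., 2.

Step 1 — total variance = trace(Sigma) = Σ λ_i = 60 + 50 = 110.

Step 2 — fraction explained by component i = λ_i / Σ λ:
  PC1: 60/110 = 0.5455
  PC2: 50/110 = 0.4545

Step 3 — cumulative fraction after k components = (λ_1 + ... + λ_k) / Σ λ:
  k = 1: 60/110 = 0.5455
  k = 2: (60 + 50)/110 = 110/110 = 1

Summary (fraction, with percent):

explained: PC1 0.5455 (54.55%), PC2 0.4545 (45.45%);  cumulative: 0.5455, 1


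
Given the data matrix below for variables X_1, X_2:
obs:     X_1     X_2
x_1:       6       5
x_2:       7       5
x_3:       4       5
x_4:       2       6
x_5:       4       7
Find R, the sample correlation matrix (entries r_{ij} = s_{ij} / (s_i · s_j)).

Step 1 — column means:
  mean(X_1) = (6 + 7 + 4 + 2 + 4) / 5 = 23/5 = 4.6
  mean(X_2) = (5 + 5 + 5 + 6 + 7) / 5 = 28/5 = 5.6

Step 2 — sample variances and covariances s[i,j] = (1/(n-1)) · Σ_k (x_{k,i} - mean_i) · (x_{k,j} - mean_j), with n-1 = 4:
  s[X_1,X_1] = ((1.4)·(1.4) + (2.4)·(2.4) + (-0.6)·(-0.6) + (-2.6)·(-2.6) + (-0.6)·(-0.6)) / 4 = 15.2/4 = 3.8
  s[X_1,X_2] = ((1.4)·(-0.6) + (2.4)·(-0.6) + (-0.6)·(-0.6) + (-2.6)·(0.4) + (-0.6)·(1.4)) / 4 = -3.8/4 = -0.95
  s[X_2,X_2] = ((-0.6)·(-0.6) + (-0.6)·(-0.6) + (-0.6)·(-0.6) + (0.4)·(0.4) + (1.4)·(1.4)) / 4 = 3.2/4 = 0.8
  Sample standard deviations s_i = √(s[i,i]):
  s(X_1) = √(3.8) = 1.9494
  s(X_2) = √(0.8) = 0.8944

Step 3 — r_{ij} = s_{ij} / (s_i · s_j):
  r[X_1,X_1] = 1 (diagonal).
  r[X_1,X_2] = -0.95 / (1.9494 · 0.8944) = -0.95 / 1.7436 = -0.5449
  r[X_2,X_2] = 1 (diagonal).

R is symmetric with unit diagonal. Assembling:

R = [[1, -0.5449],
 [-0.5449, 1]]
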